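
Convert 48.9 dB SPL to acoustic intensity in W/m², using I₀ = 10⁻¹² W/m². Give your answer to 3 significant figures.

7.76e-08 W/m²

L = 10·log₁₀(I/I₀) ⇒ I = I₀·10^(L/10) = 10⁻¹² × 10^4.89.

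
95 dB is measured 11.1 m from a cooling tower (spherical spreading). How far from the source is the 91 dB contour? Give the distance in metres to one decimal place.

For a point source L₁ − L₂ = 20·log₁₀(r₂/r₁), so r₂ = r₁·10^((L₁−L₂)/20).
r₂ = 11.1·10^((95−91)/20) = 11.1·10^(4.0/20) = 17.59 m.

17.6 m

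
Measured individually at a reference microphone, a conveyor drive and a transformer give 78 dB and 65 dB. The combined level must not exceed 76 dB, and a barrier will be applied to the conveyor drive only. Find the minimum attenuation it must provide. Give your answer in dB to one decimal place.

2.4 dB

Everything except the conveyor drive sums to 10^(65/10) = 3.162e+06 in linear terms, 65.00 dB.
The limit corresponds to 10^(76/10) = 3.981e+07; subtracting the fixed part leaves 3.665e+07 for the conveyor drive, i.e. 75.64 dB.
Required insertion loss = 78 − 75.64 = 2.36 dB.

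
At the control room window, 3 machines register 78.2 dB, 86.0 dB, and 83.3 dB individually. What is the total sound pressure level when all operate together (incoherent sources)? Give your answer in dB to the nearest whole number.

Incoherent sources combine by intensity addition: L_total = 10·log₁₀(Σ 10^(L_i/10)).
Σ 10^(L/10) = 10^(78.2/10) + 10^(86.0/10) + 10^(83.3/10) = 6.780e+08.
L_total = 10·log₁₀(6.780e+08) = 88.31 dB.

88 dB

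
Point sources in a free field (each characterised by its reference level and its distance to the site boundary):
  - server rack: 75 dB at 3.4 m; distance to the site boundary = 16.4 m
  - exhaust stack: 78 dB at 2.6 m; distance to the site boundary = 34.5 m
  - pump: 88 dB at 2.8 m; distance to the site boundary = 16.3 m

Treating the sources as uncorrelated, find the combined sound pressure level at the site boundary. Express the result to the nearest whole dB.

73 dB

Propagate each source to the receiver with L = L_ref − 20·log₁₀(r/r_ref), then add intensities.
server rack: 75 − 20·log₁₀(16.4/3.4) = 75 − 13.67 = 61.33 dB.
exhaust stack: 78 − 20·log₁₀(34.5/2.6) = 78 − 22.46 = 55.54 dB.
pump: 88 − 20·log₁₀(16.3/2.8) = 88 − 15.30 = 72.70 dB.
Σ 10^(L/10) = 2.034e+07 → L_total = 10·log₁₀(2.034e+07) = 73.08 dB.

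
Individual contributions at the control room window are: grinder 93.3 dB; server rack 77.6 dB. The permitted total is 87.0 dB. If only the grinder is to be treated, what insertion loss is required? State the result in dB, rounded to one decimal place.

The untreated sources together contribute 10^(77.6/10) = 5.754e+07, i.e. 77.60 dB.
The limit corresponds to 10^(87.0/10) = 5.012e+08; subtracting the fixed part leaves 4.436e+08 for the grinder, i.e. 86.47 dB.
Required insertion loss = 93.3 − 86.47 = 6.83 dB.

6.8 dB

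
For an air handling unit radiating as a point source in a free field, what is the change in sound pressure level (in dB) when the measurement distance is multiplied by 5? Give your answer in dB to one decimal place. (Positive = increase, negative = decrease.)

With spherical spreading the level changes by −20·log₁₀(r₂/r₁).
ΔL = −20·log₁₀(5) = -13.98 dB.

-14.0 dB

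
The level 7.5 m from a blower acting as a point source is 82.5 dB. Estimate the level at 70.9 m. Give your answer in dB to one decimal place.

Spherical spreading from a point source gives a 20·log₁₀(r₂/r₁) drop.
L₂ = 82.5 − 20·log₁₀(70.9/7.5) = 82.5 − 19.512 = 62.99 dB.

63.0 dB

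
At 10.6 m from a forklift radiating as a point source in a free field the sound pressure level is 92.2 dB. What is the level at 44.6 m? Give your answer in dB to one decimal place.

79.7 dB

Point-source attenuation: ΔL = 20·log₁₀(r₂/r₁) = 20·log₁₀(44.6/10.6) = 12.481 dB.
L₂ = 92.2 − 20·log₁₀(44.6/10.6) = 92.2 − 12.481 = 79.72 dB.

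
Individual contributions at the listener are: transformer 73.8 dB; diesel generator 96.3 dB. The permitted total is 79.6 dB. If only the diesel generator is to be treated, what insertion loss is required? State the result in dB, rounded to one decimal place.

18.0 dB

Everything except the diesel generator sums to 10^(73.8/10) = 2.399e+07 in linear terms, 73.80 dB.
The limit corresponds to 10^(79.6/10) = 9.120e+07; subtracting the fixed part leaves 6.721e+07 for the diesel generator, i.e. 78.27 dB.
Required insertion loss = 96.3 − 78.27 = 18.03 dB.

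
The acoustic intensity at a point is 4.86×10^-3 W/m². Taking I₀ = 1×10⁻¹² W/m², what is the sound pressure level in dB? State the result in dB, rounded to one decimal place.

Dividing by I₀ shifts the exponent by 12: I/I₀ = 4.86×10^9.
L = 10·(0.6866 + 9) = 96.87 dB.

96.9 dB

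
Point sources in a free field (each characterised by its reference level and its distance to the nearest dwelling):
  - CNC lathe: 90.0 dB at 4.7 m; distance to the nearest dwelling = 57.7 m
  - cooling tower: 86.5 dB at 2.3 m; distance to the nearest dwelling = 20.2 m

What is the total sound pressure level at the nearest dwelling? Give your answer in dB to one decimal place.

First find each source's level at the receiver (point-source: −20·log₁₀(r/r_ref)), then combine on an intensity basis.
CNC lathe: 90.0 − 20·log₁₀(57.7/4.7) = 90.0 − 21.78 = 68.22 dB.
cooling tower: 86.5 − 20·log₁₀(20.2/2.3) = 86.5 − 18.87 = 67.63 dB.
Σ 10^(L/10) = 1.243e+07 → L_total = 10·log₁₀(1.243e+07) = 70.94 dB.

70.9 dB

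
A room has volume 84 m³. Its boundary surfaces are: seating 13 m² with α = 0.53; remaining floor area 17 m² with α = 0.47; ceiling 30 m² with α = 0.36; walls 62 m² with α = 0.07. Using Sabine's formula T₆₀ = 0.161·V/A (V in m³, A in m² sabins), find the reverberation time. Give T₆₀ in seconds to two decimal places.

Total absorption A = 13·0.53 + 17·0.47 + 30·0.36 + 62·0.07 = 30.02 m² sabins.
T₆₀ = 0.161·V/A = 0.161·84/30.02 = 0.450 s.

0.45 s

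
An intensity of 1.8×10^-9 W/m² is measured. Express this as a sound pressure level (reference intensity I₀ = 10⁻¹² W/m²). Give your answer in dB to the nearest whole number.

33 dB

L = 10·log₁₀(I/I₀) = 10·log₁₀(1.8×10^-9/10⁻¹²) = 10·log₁₀(1.8×10^3).
L = 10·(0.2553 + 3) = 32.55 dB.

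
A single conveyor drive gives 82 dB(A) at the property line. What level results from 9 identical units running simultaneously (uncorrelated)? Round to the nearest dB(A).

N identical incoherent sources raise the level by 10·log₁₀ N.
L_total = 82 + 10·log₁₀(9) = 82 + 9.542 = 91.54 dB(A).

92 dB(A)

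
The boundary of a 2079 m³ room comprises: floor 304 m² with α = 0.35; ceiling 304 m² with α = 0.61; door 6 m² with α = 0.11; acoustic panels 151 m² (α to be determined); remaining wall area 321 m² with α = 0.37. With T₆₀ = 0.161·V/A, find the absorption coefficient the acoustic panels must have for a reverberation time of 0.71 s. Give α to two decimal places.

0.40

Required total absorption A = 0.161·2079/0.71 = 471.44 m².
Absorption from the other surfaces = 304·0.35 + 304·0.61 + 6·0.11 + 321·0.37 = 411.27 m², so the acoustic panels must supply 60.17 m² over 151 m².
α = 60.17/151 = 0.398.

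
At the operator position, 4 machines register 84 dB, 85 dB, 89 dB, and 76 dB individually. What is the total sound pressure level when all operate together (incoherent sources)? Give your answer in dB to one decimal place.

For uncorrelated sources the intensities add, so convert each level to linear form, sum, and take 10·log₁₀ of the total.
Σ 10^(L/10) = 10^(84/10) + 10^(85/10) + 10^(89/10) + 10^(76/10) = 1.402e+09.
L_total = 10·log₁₀(1.402e+09) = 91.47 dB.

91.5 dB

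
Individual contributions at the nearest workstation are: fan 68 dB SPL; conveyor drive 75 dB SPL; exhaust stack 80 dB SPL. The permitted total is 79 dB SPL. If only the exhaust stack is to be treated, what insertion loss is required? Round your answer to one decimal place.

3.8 dB

Fixed contribution from the other sources: Σ 10^(L/10) = 10^(68/10) + 10^(75/10) = 3.793e+07 (75.79 dB SPL).
The limit corresponds to 10^(79/10) = 7.943e+07; subtracting the fixed part leaves 4.150e+07 for the exhaust stack, i.e. 76.18 dB SPL.
Required insertion loss = 80 − 76.18 = 3.82 dB.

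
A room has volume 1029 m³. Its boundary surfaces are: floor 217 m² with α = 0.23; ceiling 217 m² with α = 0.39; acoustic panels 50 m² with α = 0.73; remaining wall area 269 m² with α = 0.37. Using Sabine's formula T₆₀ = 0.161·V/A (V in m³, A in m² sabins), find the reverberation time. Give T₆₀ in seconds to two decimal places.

0.61 s

Summing Sᵢαᵢ: 217·0.23 + 217·0.39 + 50·0.73 + 269·0.37 = 270.57 m².
T₆₀ = 0.161 × 1029 / 270.57 = 0.612 s.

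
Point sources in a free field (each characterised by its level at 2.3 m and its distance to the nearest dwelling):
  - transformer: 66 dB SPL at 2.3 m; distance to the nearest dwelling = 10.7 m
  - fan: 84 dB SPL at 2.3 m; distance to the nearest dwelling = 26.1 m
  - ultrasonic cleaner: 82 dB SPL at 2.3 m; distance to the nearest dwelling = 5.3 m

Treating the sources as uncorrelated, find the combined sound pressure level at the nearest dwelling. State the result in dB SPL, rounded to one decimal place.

75.0 dB SPL

Propagate each source to the receiver with L = L_ref − 20·log₁₀(r/r_ref), then add intensities.
transformer: 66 − 20·log₁₀(10.7/2.3) = 66 − 13.35 = 52.65 dB SPL.
fan: 84 − 20·log₁₀(26.1/2.3) = 84 − 21.10 = 62.90 dB SPL.
ultrasonic cleaner: 82 − 20·log₁₀(5.3/2.3) = 82 − 7.25 = 74.75 dB SPL.
Σ 10^(L/10) = 3.198e+07 → L_total = 10·log₁₀(3.198e+07) = 75.05 dB SPL.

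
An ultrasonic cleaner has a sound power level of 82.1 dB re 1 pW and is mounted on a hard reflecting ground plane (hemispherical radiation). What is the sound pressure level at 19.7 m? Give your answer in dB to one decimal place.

48.2 dB

The power spreads over a hemisphere of area 2π·r², so L_p = L_w − 10·log₁₀(2π·r²).
2π·r² = 2438 m², 10·log₁₀ of that is 33.871 dB.
L_p = 82.1 − 33.871 = 48.23 dB.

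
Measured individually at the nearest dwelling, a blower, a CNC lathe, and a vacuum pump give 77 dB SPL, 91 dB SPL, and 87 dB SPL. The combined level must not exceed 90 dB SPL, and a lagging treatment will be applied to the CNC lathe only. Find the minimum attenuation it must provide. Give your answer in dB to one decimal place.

Everything except the CNC lathe sums to 10^(77/10) + 10^(87/10) = 5.513e+08 in linear terms, 87.41 dB SPL.
To meet 90 dB SPL overall, the treated CNC lathe may contribute at most 10^(90/10) − 5.513e+08 = 4.487e+08, i.e. 86.52 dB SPL.
Required insertion loss = 91 − 86.52 = 4.48 dB.

4.5 dB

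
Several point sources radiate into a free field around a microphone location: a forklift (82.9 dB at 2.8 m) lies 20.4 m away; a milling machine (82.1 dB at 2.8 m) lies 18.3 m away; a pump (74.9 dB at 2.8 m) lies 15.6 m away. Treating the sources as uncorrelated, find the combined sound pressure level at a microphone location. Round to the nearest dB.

Propagate each source to the receiver with L = L_ref − 20·log₁₀(r/r_ref), then add intensities.
forklift: 82.9 − 20·log₁₀(20.4/2.8) = 82.9 − 17.25 = 65.65 dB.
milling machine: 82.1 − 20·log₁₀(18.3/2.8) = 82.1 − 16.31 = 65.79 dB.
pump: 74.9 − 20·log₁₀(15.6/2.8) = 74.9 − 14.92 = 59.98 dB.
Σ 10^(L/10) = 8.466e+06 → L_total = 10·log₁₀(8.466e+06) = 69.28 dB.

69 dB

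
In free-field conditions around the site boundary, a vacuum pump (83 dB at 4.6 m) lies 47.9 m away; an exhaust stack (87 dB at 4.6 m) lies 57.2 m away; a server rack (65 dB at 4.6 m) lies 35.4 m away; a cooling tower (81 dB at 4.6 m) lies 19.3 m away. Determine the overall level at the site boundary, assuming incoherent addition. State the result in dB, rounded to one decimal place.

70.9 dB

Propagate each source to the receiver with L = L_ref − 20·log₁₀(r/r_ref), then add intensities.
vacuum pump: 83 − 20·log₁₀(47.9/4.6) = 83 − 20.35 = 62.65 dB.
exhaust stack: 87 − 20·log₁₀(57.2/4.6) = 87 − 21.89 = 65.11 dB.
server rack: 65 − 20·log₁₀(35.4/4.6) = 65 − 17.72 = 47.28 dB.
cooling tower: 81 − 20·log₁₀(19.3/4.6) = 81 − 12.46 = 68.54 dB.
Σ 10^(L/10) = 1.229e+07 → L_total = 10·log₁₀(1.229e+07) = 70.89 dB.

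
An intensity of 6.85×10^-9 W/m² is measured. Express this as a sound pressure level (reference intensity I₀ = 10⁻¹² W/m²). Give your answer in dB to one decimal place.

Dividing by I₀ shifts the exponent by 12: I/I₀ = 6.85×10^3.
L = 10·(0.8357 + 3) = 38.36 dB.

38.4 dB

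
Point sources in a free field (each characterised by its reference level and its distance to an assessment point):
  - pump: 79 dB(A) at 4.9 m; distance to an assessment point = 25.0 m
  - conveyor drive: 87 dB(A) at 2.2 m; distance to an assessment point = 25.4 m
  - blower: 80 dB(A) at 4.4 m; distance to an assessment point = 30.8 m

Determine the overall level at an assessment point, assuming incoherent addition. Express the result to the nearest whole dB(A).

69 dB(A)

First find each source's level at the receiver (point-source: −20·log₁₀(r/r_ref)), then combine on an intensity basis.
pump: 79 − 20·log₁₀(25.0/4.9) = 79 − 14.15 = 64.85 dB(A).
conveyor drive: 87 − 20·log₁₀(25.4/2.2) = 87 − 21.25 = 65.75 dB(A).
blower: 80 − 20·log₁₀(30.8/4.4) = 80 − 16.90 = 63.10 dB(A).
Σ 10^(L/10) = 8.852e+06 → L_total = 10·log₁₀(8.852e+06) = 69.47 dB(A).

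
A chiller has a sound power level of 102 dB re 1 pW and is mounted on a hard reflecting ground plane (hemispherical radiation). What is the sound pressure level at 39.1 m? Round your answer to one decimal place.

62.2 dB

Free-field hemispherical radiation: L_p = L_w − 10·log₁₀(2π·r²), r = 39.1 m.
2π·r² = 9606 m², 10·log₁₀ of that is 39.825 dB.
L_p = 102 − 39.825 = 62.17 dB.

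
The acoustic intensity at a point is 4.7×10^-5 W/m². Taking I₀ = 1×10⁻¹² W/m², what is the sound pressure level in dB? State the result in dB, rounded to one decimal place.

76.7 dB

L = 10·log₁₀(I/I₀) = 10·log₁₀(4.7×10^-5/10⁻¹²) = 10·log₁₀(4.7×10^7).
L = 10·(0.6721 + 7) = 76.72 dB.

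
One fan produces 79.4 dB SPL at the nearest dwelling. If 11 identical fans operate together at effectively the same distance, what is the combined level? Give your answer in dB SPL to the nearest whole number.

90 dB SPL

With 11 equal, uncorrelated contributions the intensity is 11× that of one unit, giving a rise of 10·log₁₀ 11.
L_total = 79.4 + 10·log₁₀(11) = 79.4 + 10.414 = 89.81 dB SPL.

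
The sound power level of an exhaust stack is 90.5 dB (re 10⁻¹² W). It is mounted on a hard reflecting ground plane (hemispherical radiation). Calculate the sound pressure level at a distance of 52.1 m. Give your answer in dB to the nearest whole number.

48 dB

L_p = L_w − 10·log₁₀(2π·r²) with r = 52.1 m.
2π·r² = 1.706e+04 m², 10·log₁₀ of that is 42.319 dB.
L_p = 90.5 − 42.319 = 48.18 dB.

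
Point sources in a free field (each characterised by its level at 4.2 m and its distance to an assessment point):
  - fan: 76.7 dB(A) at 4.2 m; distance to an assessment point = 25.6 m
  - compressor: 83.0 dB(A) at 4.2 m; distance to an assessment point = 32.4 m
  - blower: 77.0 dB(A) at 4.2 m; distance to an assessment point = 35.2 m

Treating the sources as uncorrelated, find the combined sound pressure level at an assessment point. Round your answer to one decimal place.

First find each source's level at the receiver (point-source: −20·log₁₀(r/r_ref)), then combine on an intensity basis.
fan: 76.7 − 20·log₁₀(25.6/4.2) = 76.7 − 15.70 = 61.00 dB(A).
compressor: 83.0 − 20·log₁₀(32.4/4.2) = 83.0 − 17.75 = 65.25 dB(A).
blower: 77.0 − 20·log₁₀(35.2/4.2) = 77.0 − 18.47 = 58.53 dB(A).
Σ 10^(L/10) = 5.325e+06 → L_total = 10·log₁₀(5.325e+06) = 67.26 dB(A).

67.3 dB(A)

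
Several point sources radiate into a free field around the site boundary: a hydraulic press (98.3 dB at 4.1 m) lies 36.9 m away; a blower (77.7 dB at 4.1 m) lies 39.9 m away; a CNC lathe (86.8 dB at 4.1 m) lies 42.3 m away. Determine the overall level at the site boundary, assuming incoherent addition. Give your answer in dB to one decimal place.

79.5 dB

First find each source's level at the receiver (point-source: −20·log₁₀(r/r_ref)), then combine on an intensity basis.
hydraulic press: 98.3 − 20·log₁₀(36.9/4.1) = 98.3 − 19.08 = 79.22 dB.
blower: 77.7 − 20·log₁₀(39.9/4.1) = 77.7 − 19.76 = 57.94 dB.
CNC lathe: 86.8 − 20·log₁₀(42.3/4.1) = 86.8 − 20.27 = 66.53 dB.
Σ 10^(L/10) = 8.859e+07 → L_total = 10·log₁₀(8.859e+07) = 79.47 dB.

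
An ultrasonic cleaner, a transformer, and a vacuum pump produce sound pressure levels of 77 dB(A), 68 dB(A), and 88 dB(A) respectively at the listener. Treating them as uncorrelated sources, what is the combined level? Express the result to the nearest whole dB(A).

Incoherent sources combine by intensity addition: L_total = 10·log₁₀(Σ 10^(L_i/10)).
Σ 10^(L/10) = 10^(77/10) + 10^(68/10) + 10^(88/10) = 6.874e+08.
L_total = 10·log₁₀(6.874e+08) = 88.37 dB(A).

88 dB(A)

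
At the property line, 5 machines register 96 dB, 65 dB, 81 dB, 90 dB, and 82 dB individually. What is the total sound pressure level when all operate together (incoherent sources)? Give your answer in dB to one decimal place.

97.2 dB

For uncorrelated sources the intensities add, so convert each level to linear form, sum, and take 10·log₁₀ of the total.
Σ 10^(L/10) = 10^(96/10) + 10^(65/10) + 10^(81/10) + 10^(90/10) + 10^(82/10) = 5.269e+09.
L_total = 10·log₁₀(5.269e+09) = 97.22 dB.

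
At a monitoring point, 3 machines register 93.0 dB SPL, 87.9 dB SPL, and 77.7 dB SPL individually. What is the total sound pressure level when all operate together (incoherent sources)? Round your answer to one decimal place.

For uncorrelated sources the intensities add, so convert each level to linear form, sum, and take 10·log₁₀ of the total.
Σ 10^(L/10) = 10^(93.0/10) + 10^(87.9/10) + 10^(77.7/10) = 2.671e+09.
L_total = 10·log₁₀(2.671e+09) = 94.27 dB SPL.

94.3 dB SPL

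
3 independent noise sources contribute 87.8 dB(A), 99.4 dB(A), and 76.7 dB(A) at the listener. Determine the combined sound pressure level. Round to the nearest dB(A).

100 dB(A)

For uncorrelated sources the intensities add, so convert each level to linear form, sum, and take 10·log₁₀ of the total.
Σ 10^(L/10) = 10^(87.8/10) + 10^(99.4/10) + 10^(76.7/10) = 9.359e+09.
L_total = 10·log₁₀(9.359e+09) = 99.71 dB(A).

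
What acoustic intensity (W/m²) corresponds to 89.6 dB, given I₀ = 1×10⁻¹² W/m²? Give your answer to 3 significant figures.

I = I₀·10^(L/10) = 10⁻¹² × 10^(89.6/10) = 10^(-3.040).

0.000912 W/m²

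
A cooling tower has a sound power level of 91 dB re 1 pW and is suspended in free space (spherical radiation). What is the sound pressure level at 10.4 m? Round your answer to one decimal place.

The power spreads over a sphere of area 4π·r², so L_p = L_w − 10·log₁₀(4π·r²).
4π·r² = 1359 m², 10·log₁₀ of that is 31.333 dB.
L_p = 91 − 31.333 = 59.67 dB.

59.7 dB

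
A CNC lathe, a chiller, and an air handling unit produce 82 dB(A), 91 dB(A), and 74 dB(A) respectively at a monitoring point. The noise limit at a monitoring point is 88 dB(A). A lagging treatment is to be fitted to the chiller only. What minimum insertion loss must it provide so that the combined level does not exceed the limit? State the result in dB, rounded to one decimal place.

The untreated sources together contribute 10^(82/10) + 10^(74/10) = 1.836e+08, i.e. 82.64 dB(A).
To meet 88 dB(A) overall, the treated chiller may contribute at most 10^(88/10) − 1.836e+08 = 4.473e+08, i.e. 86.51 dB(A).
Required insertion loss = 91 − 86.51 = 4.49 dB.

4.5 dB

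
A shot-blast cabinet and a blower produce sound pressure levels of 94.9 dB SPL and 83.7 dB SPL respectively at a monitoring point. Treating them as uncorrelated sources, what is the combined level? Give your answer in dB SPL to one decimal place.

95.2 dB SPL

For uncorrelated sources the intensities add, so convert each level to linear form, sum, and take 10·log₁₀ of the total.
Σ 10^(L/10) = 10^(94.9/10) + 10^(83.7/10) = 3.325e+09.
L_total = 10·log₁₀(3.325e+09) = 95.22 dB SPL.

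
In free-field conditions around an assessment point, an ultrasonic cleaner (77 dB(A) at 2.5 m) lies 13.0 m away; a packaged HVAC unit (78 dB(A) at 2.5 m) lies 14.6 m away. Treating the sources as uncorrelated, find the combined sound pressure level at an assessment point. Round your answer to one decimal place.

65.7 dB(A)

First find each source's level at the receiver (point-source: −20·log₁₀(r/r_ref)), then combine on an intensity basis.
ultrasonic cleaner: 77 − 20·log₁₀(13.0/2.5) = 77 − 14.32 = 62.68 dB(A).
packaged HVAC unit: 78 − 20·log₁₀(14.6/2.5) = 78 − 15.33 = 62.67 dB(A).
Σ 10^(L/10) = 3.704e+06 → L_total = 10·log₁₀(3.704e+06) = 65.69 dB(A).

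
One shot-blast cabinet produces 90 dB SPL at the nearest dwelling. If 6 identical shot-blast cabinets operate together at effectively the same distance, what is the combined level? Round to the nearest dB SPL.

98 dB SPL

With 6 equal, uncorrelated contributions the intensity is 6× that of one unit, giving a rise of 10·log₁₀ 6.
L_total = 90 + 10·log₁₀(6) = 90 + 7.782 = 97.78 dB SPL.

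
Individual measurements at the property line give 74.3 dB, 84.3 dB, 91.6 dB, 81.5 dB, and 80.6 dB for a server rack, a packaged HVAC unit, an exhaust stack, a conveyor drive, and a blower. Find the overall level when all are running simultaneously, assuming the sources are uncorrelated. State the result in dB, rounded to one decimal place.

93.0 dB

Incoherent sources combine by intensity addition: L_total = 10·log₁₀(Σ 10^(L_i/10)).
Σ 10^(L/10) = 10^(74.3/10) + 10^(84.3/10) + 10^(91.6/10) + 10^(81.5/10) + 10^(80.6/10) = 1.998e+09.
L_total = 10·log₁₀(1.998e+09) = 93.01 dB.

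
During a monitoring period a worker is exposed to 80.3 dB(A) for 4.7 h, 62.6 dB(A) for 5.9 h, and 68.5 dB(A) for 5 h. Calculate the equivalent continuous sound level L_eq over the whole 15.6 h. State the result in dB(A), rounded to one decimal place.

75.5 dB(A)

Weight each interval's intensity by its duration and average over T = 15.6 h:
Σ tᵢ·10^(Lᵢ/10) = 4.7·10^(80.3/10) + 5.9·10^(62.6/10) + 5·10^(68.5/10) = 5.497e+08.
L_eq = 10·log₁₀(5.497e+08/15.6) = 75.47 dB(A).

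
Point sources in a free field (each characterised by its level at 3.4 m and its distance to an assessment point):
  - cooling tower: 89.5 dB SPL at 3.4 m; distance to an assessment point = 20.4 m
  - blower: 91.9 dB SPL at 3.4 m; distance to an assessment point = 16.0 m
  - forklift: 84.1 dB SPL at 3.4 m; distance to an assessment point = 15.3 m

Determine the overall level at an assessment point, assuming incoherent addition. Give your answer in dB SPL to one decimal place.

Propagate each source to the receiver with L = L_ref − 20·log₁₀(r/r_ref), then add intensities.
cooling tower: 89.5 − 20·log₁₀(20.4/3.4) = 89.5 − 15.56 = 73.94 dB SPL.
blower: 91.9 − 20·log₁₀(16.0/3.4) = 91.9 − 13.45 = 78.45 dB SPL.
forklift: 84.1 − 20·log₁₀(15.3/3.4) = 84.1 − 13.06 = 71.04 dB SPL.
Σ 10^(L/10) = 1.074e+08 → L_total = 10·log₁₀(1.074e+08) = 80.31 dB SPL.

80.3 dB SPL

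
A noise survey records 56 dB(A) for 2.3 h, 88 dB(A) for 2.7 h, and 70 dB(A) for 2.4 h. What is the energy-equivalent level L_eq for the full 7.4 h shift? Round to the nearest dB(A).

Weight each interval's intensity by its duration and average over T = 7.4 h:
Σ tᵢ·10^(Lᵢ/10) = 2.3·10^(56/10) + 2.7·10^(88/10) + 2.4·10^(70/10) = 1.729e+09.
L_eq = 10·log₁₀(1.729e+09/7.4) = 83.68 dB(A).

84 dB(A)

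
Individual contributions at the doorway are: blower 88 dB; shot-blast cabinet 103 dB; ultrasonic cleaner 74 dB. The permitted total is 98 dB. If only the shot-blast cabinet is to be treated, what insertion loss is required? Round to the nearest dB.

Everything except the shot-blast cabinet sums to 10^(88/10) + 10^(74/10) = 6.561e+08 in linear terms, 88.17 dB.
To meet 98 dB overall, the treated shot-blast cabinet may contribute at most 10^(98/10) − 6.561e+08 = 5.653e+09, i.e. 97.52 dB.
Required insertion loss = 103 − 97.52 = 5.48 dB.

5 dB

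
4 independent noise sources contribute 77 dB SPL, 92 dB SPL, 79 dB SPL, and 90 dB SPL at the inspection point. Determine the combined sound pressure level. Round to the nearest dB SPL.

94 dB SPL

Incoherent sources combine by intensity addition: L_total = 10·log₁₀(Σ 10^(L_i/10)).
Σ 10^(L/10) = 10^(77/10) + 10^(92/10) + 10^(79/10) + 10^(90/10) = 2.714e+09.
L_total = 10·log₁₀(2.714e+09) = 94.34 dB SPL.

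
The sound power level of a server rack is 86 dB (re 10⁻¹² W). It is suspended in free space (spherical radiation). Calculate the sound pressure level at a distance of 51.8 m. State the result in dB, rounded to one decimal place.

40.7 dB

L_p = L_w − 10·log₁₀(4π·r²) with r = 51.8 m.
4π·r² = 3.372e+04 m², 10·log₁₀ of that is 45.279 dB.
L_p = 86 − 45.279 = 40.72 dB.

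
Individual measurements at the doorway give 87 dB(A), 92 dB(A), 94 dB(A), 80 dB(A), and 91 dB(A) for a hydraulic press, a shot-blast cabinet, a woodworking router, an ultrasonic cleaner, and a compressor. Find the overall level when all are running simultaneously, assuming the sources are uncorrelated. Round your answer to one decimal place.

97.8 dB(A)

For uncorrelated sources the intensities add, so convert each level to linear form, sum, and take 10·log₁₀ of the total.
Σ 10^(L/10) = 10^(87/10) + 10^(92/10) + 10^(94/10) + 10^(80/10) + 10^(91/10) = 5.957e+09.
L_total = 10·log₁₀(5.957e+09) = 97.75 dB(A).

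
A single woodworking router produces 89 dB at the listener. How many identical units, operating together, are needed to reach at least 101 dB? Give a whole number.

N identical sources give L₁ + 10·log₁₀ N, so require 10·log₁₀ N ≥ 101 − 89 = 12.0 dB.
N ≥ 10^(12.0/10) = 15.849, so N = 16.

16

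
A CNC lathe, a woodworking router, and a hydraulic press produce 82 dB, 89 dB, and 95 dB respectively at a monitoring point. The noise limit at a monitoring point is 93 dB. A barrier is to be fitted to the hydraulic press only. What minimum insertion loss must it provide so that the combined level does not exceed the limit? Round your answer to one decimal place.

Everything except the hydraulic press sums to 10^(82/10) + 10^(89/10) = 9.528e+08 in linear terms, 89.79 dB.
To meet 93 dB overall, the treated hydraulic press may contribute at most 10^(93/10) − 9.528e+08 = 1.042e+09, i.e. 90.18 dB.
Required insertion loss = 95 − 90.18 = 4.82 dB.

4.8 dB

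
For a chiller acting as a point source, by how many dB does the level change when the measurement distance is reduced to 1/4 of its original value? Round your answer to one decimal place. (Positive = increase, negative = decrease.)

+12.0 dB

Point-source spreading: ΔL = −20·log₁₀(r₂/r₁).
ΔL = −20·log₁₀(0.25) = +12.04 dB.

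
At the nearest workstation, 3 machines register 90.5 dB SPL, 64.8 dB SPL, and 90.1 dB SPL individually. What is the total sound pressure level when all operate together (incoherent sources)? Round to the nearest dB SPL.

For uncorrelated sources the intensities add, so convert each level to linear form, sum, and take 10·log₁₀ of the total.
Σ 10^(L/10) = 10^(90.5/10) + 10^(64.8/10) + 10^(90.1/10) = 2.148e+09.
L_total = 10·log₁₀(2.148e+09) = 93.32 dB SPL.

93 dB SPL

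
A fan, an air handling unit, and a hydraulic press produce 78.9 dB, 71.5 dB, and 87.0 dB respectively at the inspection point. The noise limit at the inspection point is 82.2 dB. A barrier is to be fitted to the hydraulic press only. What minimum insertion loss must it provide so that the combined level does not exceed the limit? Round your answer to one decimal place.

8.3 dB

Everything except the hydraulic press sums to 10^(78.9/10) + 10^(71.5/10) = 9.175e+07 in linear terms, 79.63 dB.
The limit corresponds to 10^(82.2/10) = 1.660e+08; subtracting the fixed part leaves 7.421e+07 for the hydraulic press, i.e. 78.70 dB.
Required insertion loss = 87.0 − 78.70 = 8.30 dB.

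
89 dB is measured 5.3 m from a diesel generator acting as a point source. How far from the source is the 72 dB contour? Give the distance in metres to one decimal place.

37.5 m

The 17.0 dB drop corresponds to a distance ratio of 10^(17.0/20) for a point source.
r₂ = 5.3·10^((89−72)/20) = 5.3·10^(17.0/20) = 37.52 m.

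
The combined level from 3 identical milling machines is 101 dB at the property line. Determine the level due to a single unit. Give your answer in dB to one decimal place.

96.2 dB

Dividing the total intensity by 3 lowers the level by 10·log₁₀ 3 = 4.771 dB: L₁ = 101 − 4.771.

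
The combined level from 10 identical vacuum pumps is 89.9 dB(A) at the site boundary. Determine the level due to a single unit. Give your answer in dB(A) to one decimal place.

10 equal contributions raise the level by 10·log₁₀ 10 = 10.000 dB, so each unit alone gives 89.9 − 10.000.

79.9 dB(A)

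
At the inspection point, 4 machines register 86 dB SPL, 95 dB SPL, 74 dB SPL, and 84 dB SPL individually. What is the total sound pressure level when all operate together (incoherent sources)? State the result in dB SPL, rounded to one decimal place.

95.8 dB SPL

For uncorrelated sources the intensities add, so convert each level to linear form, sum, and take 10·log₁₀ of the total.
Σ 10^(L/10) = 10^(86/10) + 10^(95/10) + 10^(74/10) + 10^(84/10) = 3.837e+09.
L_total = 10·log₁₀(3.837e+09) = 95.84 dB SPL.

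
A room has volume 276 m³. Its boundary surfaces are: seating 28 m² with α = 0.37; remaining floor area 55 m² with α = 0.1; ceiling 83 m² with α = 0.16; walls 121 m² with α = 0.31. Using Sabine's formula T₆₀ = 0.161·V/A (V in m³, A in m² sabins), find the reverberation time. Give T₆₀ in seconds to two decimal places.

0.67 s

Total absorption A = 28·0.37 + 55·0.1 + 83·0.16 + 121·0.31 = 66.65 m² sabins.
T₆₀ = 0.161·V/A = 0.161·276/66.65 = 0.667 s.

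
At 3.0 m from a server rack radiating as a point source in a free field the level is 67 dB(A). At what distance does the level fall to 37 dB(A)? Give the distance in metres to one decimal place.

For a point source L₁ − L₂ = 20·log₁₀(r₂/r₁), so r₂ = r₁·10^((L₁−L₂)/20).
r₂ = 3.0·10^((67−37)/20) = 3.0·10^(30.0/20) = 94.87 m.

94.9 m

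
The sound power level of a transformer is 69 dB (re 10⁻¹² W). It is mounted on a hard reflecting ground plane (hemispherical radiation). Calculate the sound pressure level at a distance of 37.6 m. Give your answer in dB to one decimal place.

Free-field hemispherical radiation: L_p = L_w − 10·log₁₀(2π·r²), r = 37.6 m.
2π·r² = 8883 m², 10·log₁₀ of that is 39.486 dB.
L_p = 69 − 39.486 = 29.51 dB.

29.5 dB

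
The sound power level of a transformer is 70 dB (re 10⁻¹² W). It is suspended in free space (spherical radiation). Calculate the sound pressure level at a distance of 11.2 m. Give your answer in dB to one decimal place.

38.0 dB

The power spreads over a sphere of area 4π·r², so L_p = L_w − 10·log₁₀(4π·r²).
4π·r² = 1576 m², 10·log₁₀ of that is 31.976 dB.
L_p = 70 − 31.976 = 38.02 dB.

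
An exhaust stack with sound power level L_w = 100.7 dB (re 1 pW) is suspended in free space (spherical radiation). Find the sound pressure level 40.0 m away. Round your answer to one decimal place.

57.7 dB

The power spreads over a sphere of area 4π·r², so L_p = L_w − 10·log₁₀(4π·r²).
4π·r² = 2.011e+04 m², 10·log₁₀ of that is 43.033 dB.
L_p = 100.7 − 43.033 = 57.67 dB.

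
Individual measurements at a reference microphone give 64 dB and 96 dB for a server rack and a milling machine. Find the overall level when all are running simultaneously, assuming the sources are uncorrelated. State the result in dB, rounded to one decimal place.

96.0 dB

Incoherent sources combine by intensity addition: L_total = 10·log₁₀(Σ 10^(L_i/10)).
Σ 10^(L/10) = 10^(64/10) + 10^(96/10) = 3.984e+09.
L_total = 10·log₁₀(3.984e+09) = 96.00 dB.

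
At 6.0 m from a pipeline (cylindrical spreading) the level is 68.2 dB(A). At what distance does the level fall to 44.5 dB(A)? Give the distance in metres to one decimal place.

1406.5 m

Line-source spreading drops the level by 10·log₁₀(r₂/r₁); inverting, r₂/r₁ = 10^(ΔL/10).
r₂ = 6.0·10^((68.2−44.5)/10) = 6.0·10^(23.7/10) = 1406.54 m.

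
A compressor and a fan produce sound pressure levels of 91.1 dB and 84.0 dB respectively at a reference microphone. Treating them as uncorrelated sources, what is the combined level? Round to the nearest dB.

Incoherent sources combine by intensity addition: L_total = 10·log₁₀(Σ 10^(L_i/10)).
Σ 10^(L/10) = 10^(91.1/10) + 10^(84.0/10) = 1.539e+09.
L_total = 10·log₁₀(1.539e+09) = 91.87 dB.

92 dB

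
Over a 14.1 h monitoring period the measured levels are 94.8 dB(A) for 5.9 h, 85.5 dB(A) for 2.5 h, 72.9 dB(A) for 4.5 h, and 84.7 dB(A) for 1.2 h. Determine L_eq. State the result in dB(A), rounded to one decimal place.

91.3 dB(A)

The energy average is taken in the linear domain: L_eq = 10·log₁₀[(Σ tᵢ·10^(Lᵢ/10))/T], T = 14.1 h.
Σ tᵢ·10^(Lᵢ/10) = 5.9·10^(94.8/10) + 2.5·10^(85.5/10) + 4.5·10^(72.9/10) + 1.2·10^(84.7/10) = 1.915e+10.
L_eq = 10·log₁₀(1.915e+10/14.1) = 91.33 dB(A).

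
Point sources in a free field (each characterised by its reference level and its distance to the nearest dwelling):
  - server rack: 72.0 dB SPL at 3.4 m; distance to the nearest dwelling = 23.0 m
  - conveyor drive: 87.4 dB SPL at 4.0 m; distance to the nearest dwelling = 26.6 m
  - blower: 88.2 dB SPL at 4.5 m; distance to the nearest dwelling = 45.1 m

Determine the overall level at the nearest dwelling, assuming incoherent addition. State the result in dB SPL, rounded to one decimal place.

72.9 dB SPL

Apply inverse-square spreading to bring every level to the receiver, then sum 10^(L/10).
server rack: 72.0 − 20·log₁₀(23.0/3.4) = 72.0 − 16.60 = 55.40 dB SPL.
conveyor drive: 87.4 − 20·log₁₀(26.6/4.0) = 87.4 − 16.46 = 70.94 dB SPL.
blower: 88.2 − 20·log₁₀(45.1/4.5) = 88.2 − 20.02 = 68.18 dB SPL.
Σ 10^(L/10) = 1.935e+07 → L_total = 10·log₁₀(1.935e+07) = 72.87 dB SPL.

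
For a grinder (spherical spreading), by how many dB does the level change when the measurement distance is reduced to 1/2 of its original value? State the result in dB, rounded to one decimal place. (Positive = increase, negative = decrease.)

With spherical spreading the level changes by −20·log₁₀(r₂/r₁).
ΔL = −20·log₁₀(0.5) = +6.02 dB.

+6.0 dB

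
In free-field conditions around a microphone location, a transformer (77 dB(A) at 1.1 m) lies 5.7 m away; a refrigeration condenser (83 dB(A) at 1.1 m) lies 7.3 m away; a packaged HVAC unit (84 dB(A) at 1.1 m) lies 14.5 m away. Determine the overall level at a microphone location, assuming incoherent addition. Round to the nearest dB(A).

Apply inverse-square spreading to bring every level to the receiver, then sum 10^(L/10).
transformer: 77 − 20·log₁₀(5.7/1.1) = 77 − 14.29 = 62.71 dB(A).
refrigeration condenser: 83 − 20·log₁₀(7.3/1.1) = 83 − 16.44 = 66.56 dB(A).
packaged HVAC unit: 84 − 20·log₁₀(14.5/1.1) = 84 − 22.40 = 61.60 dB(A).
Σ 10^(L/10) = 7.843e+06 → L_total = 10·log₁₀(7.843e+06) = 68.94 dB(A).

69 dB(A)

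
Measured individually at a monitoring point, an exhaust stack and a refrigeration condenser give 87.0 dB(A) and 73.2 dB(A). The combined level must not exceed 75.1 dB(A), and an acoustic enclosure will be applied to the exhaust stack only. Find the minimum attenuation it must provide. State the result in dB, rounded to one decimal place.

16.4 dB

The untreated sources together contribute 10^(73.2/10) = 2.089e+07, i.e. 73.20 dB(A).
The limit corresponds to 10^(75.1/10) = 3.236e+07; subtracting the fixed part leaves 1.147e+07 for the exhaust stack, i.e. 70.59 dB(A).
So the exhaust stack must be reduced from 87.0 to 70.59 dB(A): IL = 16.41 dB.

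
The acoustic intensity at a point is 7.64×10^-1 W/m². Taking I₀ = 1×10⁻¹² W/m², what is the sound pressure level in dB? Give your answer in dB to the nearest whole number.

119 dB

L = 10·log₁₀(I/I₀) = 10·log₁₀(7.64×10^-1/10⁻¹²) = 10·log₁₀(7.64×10^11).
L = 10·(0.8831 + 11) = 118.83 dB.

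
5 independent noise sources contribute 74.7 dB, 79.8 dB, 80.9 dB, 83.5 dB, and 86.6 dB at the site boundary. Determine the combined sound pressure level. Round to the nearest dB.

For uncorrelated sources the intensities add, so convert each level to linear form, sum, and take 10·log₁₀ of the total.
Σ 10^(L/10) = 10^(74.7/10) + 10^(79.8/10) + 10^(80.9/10) + 10^(83.5/10) + 10^(86.6/10) = 9.290e+08.
L_total = 10·log₁₀(9.290e+08) = 89.68 dB.

90 dB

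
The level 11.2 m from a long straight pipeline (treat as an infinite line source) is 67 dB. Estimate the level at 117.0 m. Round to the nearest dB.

Cylindrical spreading from a line source gives a 10·log₁₀(r₂/r₁) drop.
L₂ = 67 − 10·log₁₀(117.0/11.2) = 67 − 10.190 = 56.81 dB.

57 dB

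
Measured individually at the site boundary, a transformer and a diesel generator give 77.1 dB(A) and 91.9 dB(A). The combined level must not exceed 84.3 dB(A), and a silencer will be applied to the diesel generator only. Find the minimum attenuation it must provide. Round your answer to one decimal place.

The untreated sources together contribute 10^(77.1/10) = 5.129e+07, i.e. 77.10 dB(A).
To meet 84.3 dB(A) overall, the treated diesel generator may contribute at most 10^(84.3/10) − 5.129e+07 = 2.179e+08, i.e. 83.38 dB(A).
So the diesel generator must be reduced from 91.9 to 83.38 dB(A): IL = 8.52 dB.

8.5 dB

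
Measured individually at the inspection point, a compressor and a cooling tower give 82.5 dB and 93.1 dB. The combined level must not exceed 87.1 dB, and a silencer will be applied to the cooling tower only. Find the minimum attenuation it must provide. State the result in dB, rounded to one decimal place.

7.8 dB

The untreated sources together contribute 10^(82.5/10) = 1.778e+08, i.e. 82.50 dB.
To meet 87.1 dB overall, the treated cooling tower may contribute at most 10^(87.1/10) − 1.778e+08 = 3.350e+08, i.e. 85.25 dB.
So the cooling tower must be reduced from 93.1 to 85.25 dB: IL = 7.85 dB.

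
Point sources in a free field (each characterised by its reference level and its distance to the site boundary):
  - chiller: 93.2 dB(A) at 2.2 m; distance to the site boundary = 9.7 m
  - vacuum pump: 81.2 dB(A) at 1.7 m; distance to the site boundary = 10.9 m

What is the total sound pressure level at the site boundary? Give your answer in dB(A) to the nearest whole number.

80 dB(A)

Propagate each source to the receiver with L = L_ref − 20·log₁₀(r/r_ref), then add intensities.
chiller: 93.2 − 20·log₁₀(9.7/2.2) = 93.2 − 12.89 = 80.31 dB(A).
vacuum pump: 81.2 − 20·log₁₀(10.9/1.7) = 81.2 − 16.14 = 65.06 dB(A).
Σ 10^(L/10) = 1.107e+08 → L_total = 10·log₁₀(1.107e+08) = 80.44 dB(A).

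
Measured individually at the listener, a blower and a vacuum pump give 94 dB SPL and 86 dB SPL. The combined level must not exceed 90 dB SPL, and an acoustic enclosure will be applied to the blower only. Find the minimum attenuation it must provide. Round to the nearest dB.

6 dB

Fixed contribution from the other source: Σ 10^(L/10) = 10^(86/10) = 3.981e+08 (86.00 dB SPL).
To meet 90 dB SPL overall, the treated blower may contribute at most 10^(90/10) − 3.981e+08 = 6.019e+08, i.e. 87.80 dB SPL.
Required insertion loss = 94 − 87.80 = 6.20 dB.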